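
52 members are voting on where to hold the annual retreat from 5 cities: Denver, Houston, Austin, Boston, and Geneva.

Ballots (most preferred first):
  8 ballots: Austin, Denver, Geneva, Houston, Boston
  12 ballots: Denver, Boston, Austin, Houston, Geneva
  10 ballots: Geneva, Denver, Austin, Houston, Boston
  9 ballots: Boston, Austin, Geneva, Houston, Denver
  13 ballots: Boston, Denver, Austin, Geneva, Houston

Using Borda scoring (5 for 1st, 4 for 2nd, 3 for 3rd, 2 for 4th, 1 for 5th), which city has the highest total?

Denver: 8×4 + 12×5 + 10×4 + 9×1 + 13×4 = 193
Houston: 8×2 + 12×2 + 10×2 + 9×2 + 13×1 = 91
Austin: 8×5 + 12×3 + 10×3 + 9×4 + 13×3 = 181
Boston: 8×1 + 12×4 + 10×1 + 9×5 + 13×5 = 176
Geneva: 8×3 + 12×1 + 10×5 + 9×3 + 13×2 = 139

Denver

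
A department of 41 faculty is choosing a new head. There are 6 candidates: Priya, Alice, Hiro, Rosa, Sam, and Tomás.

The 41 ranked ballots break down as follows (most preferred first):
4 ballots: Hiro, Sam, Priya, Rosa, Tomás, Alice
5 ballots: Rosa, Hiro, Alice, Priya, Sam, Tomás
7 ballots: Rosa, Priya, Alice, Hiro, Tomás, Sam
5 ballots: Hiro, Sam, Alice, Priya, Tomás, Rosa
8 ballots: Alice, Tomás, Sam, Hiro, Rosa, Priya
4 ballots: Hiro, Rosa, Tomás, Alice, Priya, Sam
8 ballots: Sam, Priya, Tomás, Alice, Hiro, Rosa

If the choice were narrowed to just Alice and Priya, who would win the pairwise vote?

Alice

Alice is ranked above Priya on 22 ballots; Priya above Alice on 19.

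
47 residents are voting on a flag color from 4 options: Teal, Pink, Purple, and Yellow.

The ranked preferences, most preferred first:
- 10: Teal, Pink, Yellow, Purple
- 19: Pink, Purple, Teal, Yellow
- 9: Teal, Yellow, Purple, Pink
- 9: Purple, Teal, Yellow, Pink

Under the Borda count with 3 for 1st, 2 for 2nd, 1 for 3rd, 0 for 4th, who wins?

Teal: 10×3 + 19×1 + 9×3 + 9×2 = 94
Pink: 10×2 + 19×3 + 9×0 + 9×0 = 77
Purple: 10×0 + 19×2 + 9×1 + 9×3 = 74
Yellow: 10×1 + 19×0 + 9×2 + 9×1 = 37

Teal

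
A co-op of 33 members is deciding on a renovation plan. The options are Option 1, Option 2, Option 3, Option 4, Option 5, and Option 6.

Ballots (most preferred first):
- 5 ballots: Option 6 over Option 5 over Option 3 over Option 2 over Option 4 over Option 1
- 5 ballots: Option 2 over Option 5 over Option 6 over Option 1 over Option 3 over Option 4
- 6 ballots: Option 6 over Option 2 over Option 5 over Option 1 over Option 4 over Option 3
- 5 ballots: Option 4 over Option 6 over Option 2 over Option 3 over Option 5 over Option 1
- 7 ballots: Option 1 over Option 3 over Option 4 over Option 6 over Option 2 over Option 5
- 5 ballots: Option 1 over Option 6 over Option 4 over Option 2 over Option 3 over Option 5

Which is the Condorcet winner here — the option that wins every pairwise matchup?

Option 6

Option 6 vs Option 1: 21–12
Option 6 vs Option 2: 28–5
Option 6 vs Option 3: 26–7
Option 6 vs Option 4: 21–12
Option 6 vs Option 5: 28–5
Option 6 beats every other option.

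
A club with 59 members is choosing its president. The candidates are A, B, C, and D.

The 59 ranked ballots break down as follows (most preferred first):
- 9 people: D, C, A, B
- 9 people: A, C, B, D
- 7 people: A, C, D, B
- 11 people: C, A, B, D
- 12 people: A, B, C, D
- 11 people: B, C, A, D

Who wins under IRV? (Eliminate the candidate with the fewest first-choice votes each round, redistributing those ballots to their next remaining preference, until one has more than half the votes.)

C

Round 1: A 28, B 11, C 11, D 9. D eliminated.
Round 2: A 28, B 11, C 20. B eliminated.
Round 3: A 28, C 31. C has a majority (≥30).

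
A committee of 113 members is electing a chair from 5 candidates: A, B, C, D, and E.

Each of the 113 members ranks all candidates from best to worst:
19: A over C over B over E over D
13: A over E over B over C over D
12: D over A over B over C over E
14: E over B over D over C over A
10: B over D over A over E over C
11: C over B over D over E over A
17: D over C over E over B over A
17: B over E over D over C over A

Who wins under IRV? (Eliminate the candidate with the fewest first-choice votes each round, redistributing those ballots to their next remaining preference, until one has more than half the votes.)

B

Round 1: A 32, B 27, C 11, D 29, E 14. C eliminated.
Round 2: A 32, B 38, D 29, E 14. E eliminated.
Round 3: A 32, B 52, D 29. D eliminated.
Round 4: A 44, B 69. B has a majority (≥57).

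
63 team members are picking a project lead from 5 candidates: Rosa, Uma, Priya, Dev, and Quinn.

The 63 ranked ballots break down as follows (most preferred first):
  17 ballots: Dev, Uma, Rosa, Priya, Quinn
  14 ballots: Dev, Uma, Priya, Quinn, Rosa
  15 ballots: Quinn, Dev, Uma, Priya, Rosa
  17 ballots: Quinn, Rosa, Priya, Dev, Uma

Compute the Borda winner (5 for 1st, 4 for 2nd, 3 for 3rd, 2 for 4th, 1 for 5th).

Rosa: 17×3 + 14×1 + 15×1 + 17×4 = 148
Uma: 17×4 + 14×4 + 15×3 + 17×1 = 186
Priya: 17×2 + 14×3 + 15×2 + 17×3 = 157
Dev: 17×5 + 14×5 + 15×4 + 17×2 = 249
Quinn: 17×1 + 14×2 + 15×5 + 17×5 = 205

Dev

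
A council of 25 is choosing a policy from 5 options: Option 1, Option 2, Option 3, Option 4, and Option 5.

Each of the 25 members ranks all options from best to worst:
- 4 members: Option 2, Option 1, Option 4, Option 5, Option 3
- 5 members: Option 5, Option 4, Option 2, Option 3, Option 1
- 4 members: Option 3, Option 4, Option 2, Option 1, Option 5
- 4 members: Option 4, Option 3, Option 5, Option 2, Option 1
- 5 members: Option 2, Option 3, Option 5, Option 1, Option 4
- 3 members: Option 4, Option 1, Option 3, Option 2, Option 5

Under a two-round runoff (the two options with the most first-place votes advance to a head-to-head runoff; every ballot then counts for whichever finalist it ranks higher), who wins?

Round 1 first-place votes: Option 1 0, Option 2 9, Option 3 4, Option 4 7, Option 5 5. Option 2 and Option 4 advance.
Runoff: Option 2 is ranked above Option 4 on 9 ballots, Option 4 above Option 2 on 16.

Option 4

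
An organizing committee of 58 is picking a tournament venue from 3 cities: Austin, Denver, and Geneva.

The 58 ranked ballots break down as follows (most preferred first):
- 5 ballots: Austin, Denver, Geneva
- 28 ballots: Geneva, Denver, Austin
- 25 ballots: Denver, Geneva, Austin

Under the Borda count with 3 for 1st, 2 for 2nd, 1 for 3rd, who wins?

Austin: 5×3 + 28×1 + 25×1 = 68
Denver: 5×2 + 28×2 + 25×3 = 141
Geneva: 5×1 + 28×3 + 25×2 = 139

Denver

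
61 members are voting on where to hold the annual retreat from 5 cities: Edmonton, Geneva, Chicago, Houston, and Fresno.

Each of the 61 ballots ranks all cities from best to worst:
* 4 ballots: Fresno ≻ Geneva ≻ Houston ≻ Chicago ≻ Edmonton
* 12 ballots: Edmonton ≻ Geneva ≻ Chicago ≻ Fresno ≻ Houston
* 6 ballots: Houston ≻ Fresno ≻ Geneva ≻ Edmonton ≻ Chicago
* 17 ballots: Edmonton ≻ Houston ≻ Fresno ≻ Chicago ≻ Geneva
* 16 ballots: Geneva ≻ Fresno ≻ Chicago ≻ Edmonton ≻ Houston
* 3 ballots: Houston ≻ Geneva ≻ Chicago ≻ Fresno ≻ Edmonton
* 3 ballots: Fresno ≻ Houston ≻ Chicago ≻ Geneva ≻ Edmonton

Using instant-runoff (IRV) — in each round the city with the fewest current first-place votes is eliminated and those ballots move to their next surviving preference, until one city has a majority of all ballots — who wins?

Round 1: Edmonton 29, Geneva 16, Chicago 0, Houston 9, Fresno 7. Chicago eliminated.
Round 2: Edmonton 29, Geneva 16, Houston 9, Fresno 7. Fresno eliminated.
Round 3: Edmonton 29, Geneva 20, Houston 12. Houston eliminated.
Round 4: Edmonton 29, Geneva 32. Geneva has a majority (≥31).

Geneva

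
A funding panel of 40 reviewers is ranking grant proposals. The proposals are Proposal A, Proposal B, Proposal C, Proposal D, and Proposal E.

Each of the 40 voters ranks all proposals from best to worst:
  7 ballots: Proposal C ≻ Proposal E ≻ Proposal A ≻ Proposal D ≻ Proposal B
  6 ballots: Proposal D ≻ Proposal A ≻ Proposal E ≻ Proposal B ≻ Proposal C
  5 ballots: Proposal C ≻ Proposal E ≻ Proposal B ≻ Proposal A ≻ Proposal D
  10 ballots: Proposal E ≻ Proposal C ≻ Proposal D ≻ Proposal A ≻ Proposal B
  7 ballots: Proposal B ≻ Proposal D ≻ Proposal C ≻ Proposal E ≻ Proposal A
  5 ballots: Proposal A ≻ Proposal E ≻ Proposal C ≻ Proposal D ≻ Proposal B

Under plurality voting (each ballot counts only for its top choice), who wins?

Proposal C

First-place votes: Proposal A 5, Proposal B 7, Proposal C 12, Proposal D 6, Proposal E 10.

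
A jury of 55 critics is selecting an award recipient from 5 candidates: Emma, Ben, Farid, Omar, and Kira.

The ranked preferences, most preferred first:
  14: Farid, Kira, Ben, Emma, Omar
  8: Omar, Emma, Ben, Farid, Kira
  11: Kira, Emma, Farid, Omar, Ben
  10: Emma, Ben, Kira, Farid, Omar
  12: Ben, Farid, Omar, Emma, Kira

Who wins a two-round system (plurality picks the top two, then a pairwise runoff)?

Round 1 first-place votes: Emma 10, Ben 12, Farid 14, Omar 8, Kira 11. Farid and Ben advance.
Runoff: Farid is ranked above Ben on 25 ballots, Ben above Farid on 30.

Ben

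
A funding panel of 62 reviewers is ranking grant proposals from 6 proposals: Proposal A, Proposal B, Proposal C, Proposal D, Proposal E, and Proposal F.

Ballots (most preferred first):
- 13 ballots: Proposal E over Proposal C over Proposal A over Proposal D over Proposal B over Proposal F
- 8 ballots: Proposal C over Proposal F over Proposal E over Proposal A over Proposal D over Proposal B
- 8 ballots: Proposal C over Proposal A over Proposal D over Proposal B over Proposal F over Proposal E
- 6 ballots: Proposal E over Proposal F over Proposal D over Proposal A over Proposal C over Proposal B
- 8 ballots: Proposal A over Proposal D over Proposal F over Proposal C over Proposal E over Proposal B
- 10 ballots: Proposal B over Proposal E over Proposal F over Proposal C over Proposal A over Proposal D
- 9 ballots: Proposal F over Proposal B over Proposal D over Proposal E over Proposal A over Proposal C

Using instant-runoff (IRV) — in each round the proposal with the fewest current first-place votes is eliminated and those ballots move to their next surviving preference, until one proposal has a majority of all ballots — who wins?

Round 1: Proposal A 8, Proposal B 10, Proposal C 16, Proposal D 0, Proposal E 19, Proposal F 9. Proposal D eliminated.
Round 2: Proposal A 8, Proposal B 10, Proposal C 16, Proposal E 19, Proposal F 9. Proposal A eliminated.
Round 3: Proposal B 10, Proposal C 16, Proposal E 19, Proposal F 17. Proposal B eliminated.
Round 4: Proposal C 16, Proposal E 29, Proposal F 17. Proposal C eliminated.
Round 5: Proposal E 29, Proposal F 33. Proposal F has a majority (≥32).

Proposal F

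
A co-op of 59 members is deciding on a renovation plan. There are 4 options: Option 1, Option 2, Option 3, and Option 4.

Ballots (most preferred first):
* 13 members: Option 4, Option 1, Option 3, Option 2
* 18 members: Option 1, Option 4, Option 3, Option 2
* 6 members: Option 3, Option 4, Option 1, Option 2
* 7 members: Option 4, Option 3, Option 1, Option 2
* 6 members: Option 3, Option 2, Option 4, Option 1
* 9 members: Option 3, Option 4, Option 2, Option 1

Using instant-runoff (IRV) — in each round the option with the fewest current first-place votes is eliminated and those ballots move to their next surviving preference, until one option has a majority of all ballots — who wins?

Round 1: Option 1 18, Option 2 0, Option 3 21, Option 4 20. Option 2 eliminated.
Round 2: Option 1 18, Option 3 21, Option 4 20. Option 1 eliminated.
Round 3: Option 3 21, Option 4 38. Option 4 has a majority (≥30).

Option 4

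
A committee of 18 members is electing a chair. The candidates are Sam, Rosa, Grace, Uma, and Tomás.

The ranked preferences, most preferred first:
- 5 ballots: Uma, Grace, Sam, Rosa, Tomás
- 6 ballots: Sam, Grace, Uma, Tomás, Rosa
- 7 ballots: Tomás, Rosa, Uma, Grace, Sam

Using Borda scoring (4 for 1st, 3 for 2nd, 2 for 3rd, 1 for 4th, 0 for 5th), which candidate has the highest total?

Uma

Sam: 5×2 + 6×4 + 7×0 = 34
Rosa: 5×1 + 6×0 + 7×3 = 26
Grace: 5×3 + 6×3 + 7×1 = 40
Uma: 5×4 + 6×2 + 7×2 = 46
Tomás: 5×0 + 6×1 + 7×4 = 34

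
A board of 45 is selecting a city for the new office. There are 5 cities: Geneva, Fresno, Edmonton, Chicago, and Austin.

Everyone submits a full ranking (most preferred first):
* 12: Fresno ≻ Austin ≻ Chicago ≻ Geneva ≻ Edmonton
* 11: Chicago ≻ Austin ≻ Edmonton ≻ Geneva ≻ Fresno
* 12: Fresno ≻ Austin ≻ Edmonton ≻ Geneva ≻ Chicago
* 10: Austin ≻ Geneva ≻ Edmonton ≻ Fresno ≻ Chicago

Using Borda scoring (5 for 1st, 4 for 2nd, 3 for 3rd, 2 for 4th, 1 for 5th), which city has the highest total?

Geneva: 12×2 + 11×2 + 12×2 + 10×4 = 110
Fresno: 12×5 + 11×1 + 12×5 + 10×2 = 151
Edmonton: 12×1 + 11×3 + 12×3 + 10×3 = 111
Chicago: 12×3 + 11×5 + 12×1 + 10×1 = 113
Austin: 12×4 + 11×4 + 12×4 + 10×5 = 190

Austin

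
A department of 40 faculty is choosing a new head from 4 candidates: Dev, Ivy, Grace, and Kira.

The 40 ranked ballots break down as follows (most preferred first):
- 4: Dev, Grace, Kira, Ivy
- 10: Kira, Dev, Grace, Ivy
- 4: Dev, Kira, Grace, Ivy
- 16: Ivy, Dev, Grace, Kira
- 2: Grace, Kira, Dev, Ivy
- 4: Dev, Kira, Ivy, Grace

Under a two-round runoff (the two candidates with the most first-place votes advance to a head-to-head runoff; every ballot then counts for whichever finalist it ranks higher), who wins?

Dev

Round 1 first-place votes: Dev 12, Ivy 16, Grace 2, Kira 10. Ivy and Dev advance.
Runoff: Ivy is ranked above Dev on 16 ballots, Dev above Ivy on 24.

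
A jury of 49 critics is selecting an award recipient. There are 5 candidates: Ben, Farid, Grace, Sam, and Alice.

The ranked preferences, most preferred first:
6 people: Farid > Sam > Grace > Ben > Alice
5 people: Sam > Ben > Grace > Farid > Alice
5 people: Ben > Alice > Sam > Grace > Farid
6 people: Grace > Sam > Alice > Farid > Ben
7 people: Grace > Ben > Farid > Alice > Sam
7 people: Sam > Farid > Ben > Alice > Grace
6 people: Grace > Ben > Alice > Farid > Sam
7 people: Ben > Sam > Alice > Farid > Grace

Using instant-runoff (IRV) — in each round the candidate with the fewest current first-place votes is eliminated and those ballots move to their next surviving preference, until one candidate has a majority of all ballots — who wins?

Sam

Round 1: Ben 12, Farid 6, Grace 19, Sam 12, Alice 0. Alice eliminated.
Round 2: Ben 12, Farid 6, Grace 19, Sam 12. Farid eliminated.
Round 3: Ben 12, Grace 19, Sam 18. Ben eliminated.
Round 4: Grace 19, Sam 30. Sam has a majority (≥25).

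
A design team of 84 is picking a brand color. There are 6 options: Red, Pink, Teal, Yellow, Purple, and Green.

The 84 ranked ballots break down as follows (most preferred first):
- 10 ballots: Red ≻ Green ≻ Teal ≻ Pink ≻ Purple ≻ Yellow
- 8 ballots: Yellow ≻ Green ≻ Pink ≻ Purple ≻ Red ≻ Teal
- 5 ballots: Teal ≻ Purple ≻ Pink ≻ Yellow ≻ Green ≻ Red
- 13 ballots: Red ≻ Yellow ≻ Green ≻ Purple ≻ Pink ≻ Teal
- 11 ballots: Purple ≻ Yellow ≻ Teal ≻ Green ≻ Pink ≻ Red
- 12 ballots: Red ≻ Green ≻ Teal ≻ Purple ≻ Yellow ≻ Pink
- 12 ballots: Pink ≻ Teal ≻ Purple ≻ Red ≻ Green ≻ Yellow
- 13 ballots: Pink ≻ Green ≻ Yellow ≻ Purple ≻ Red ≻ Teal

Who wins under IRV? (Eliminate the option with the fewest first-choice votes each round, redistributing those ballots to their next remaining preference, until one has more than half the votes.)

Round 1: Red 35, Pink 25, Teal 5, Yellow 8, Purple 11, Green 0. Green eliminated.
Round 2: Red 35, Pink 25, Teal 5, Yellow 8, Purple 11. Teal eliminated.
Round 3: Red 35, Pink 25, Yellow 8, Purple 16. Yellow eliminated.
Round 4: Red 35, Pink 33, Purple 16. Purple eliminated.
Round 5: Red 35, Pink 49. Pink has a majority (≥43).

Pink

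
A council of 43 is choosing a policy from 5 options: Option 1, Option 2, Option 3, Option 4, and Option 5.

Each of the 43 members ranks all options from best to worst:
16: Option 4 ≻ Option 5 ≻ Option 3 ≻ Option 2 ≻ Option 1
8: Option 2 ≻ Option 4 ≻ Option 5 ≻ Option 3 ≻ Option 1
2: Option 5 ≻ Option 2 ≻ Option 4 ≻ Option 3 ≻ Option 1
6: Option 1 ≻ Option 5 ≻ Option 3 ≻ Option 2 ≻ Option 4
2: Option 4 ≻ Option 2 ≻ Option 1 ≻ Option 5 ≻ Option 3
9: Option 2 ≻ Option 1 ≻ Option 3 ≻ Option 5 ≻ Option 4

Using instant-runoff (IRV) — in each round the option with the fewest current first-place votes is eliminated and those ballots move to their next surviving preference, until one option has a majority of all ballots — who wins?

Round 1: Option 1 6, Option 2 17, Option 3 0, Option 4 18, Option 5 2. Option 3 eliminated.
Round 2: Option 1 6, Option 2 17, Option 4 18, Option 5 2. Option 5 eliminated.
Round 3: Option 1 6, Option 2 19, Option 4 18. Option 1 eliminated.
Round 4: Option 2 25, Option 4 18. Option 2 has a majority (≥22).

Option 2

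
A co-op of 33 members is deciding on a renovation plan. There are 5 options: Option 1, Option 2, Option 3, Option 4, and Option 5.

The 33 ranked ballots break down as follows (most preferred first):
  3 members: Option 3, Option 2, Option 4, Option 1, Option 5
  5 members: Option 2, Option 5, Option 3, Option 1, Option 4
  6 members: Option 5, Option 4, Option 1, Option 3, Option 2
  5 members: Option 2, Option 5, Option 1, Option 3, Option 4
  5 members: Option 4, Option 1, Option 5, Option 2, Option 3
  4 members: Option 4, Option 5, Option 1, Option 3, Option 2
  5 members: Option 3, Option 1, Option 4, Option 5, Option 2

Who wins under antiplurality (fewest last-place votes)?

Option 1

Last-place votes: Option 1 0, Option 2 15, Option 3 5, Option 4 10, Option 5 3.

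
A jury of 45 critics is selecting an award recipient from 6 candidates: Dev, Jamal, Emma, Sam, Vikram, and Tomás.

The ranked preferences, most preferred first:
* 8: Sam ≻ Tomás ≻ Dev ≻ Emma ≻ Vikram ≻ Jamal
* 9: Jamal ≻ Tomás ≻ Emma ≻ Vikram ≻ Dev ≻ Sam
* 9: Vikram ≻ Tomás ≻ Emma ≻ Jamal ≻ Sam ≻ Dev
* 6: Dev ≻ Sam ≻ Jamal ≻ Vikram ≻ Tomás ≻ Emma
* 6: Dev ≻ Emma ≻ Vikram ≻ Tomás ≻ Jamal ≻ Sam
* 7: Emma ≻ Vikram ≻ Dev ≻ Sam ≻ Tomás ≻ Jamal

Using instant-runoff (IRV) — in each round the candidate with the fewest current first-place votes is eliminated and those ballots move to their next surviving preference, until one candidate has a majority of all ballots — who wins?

Vikram

Round 1: Dev 12, Jamal 9, Emma 7, Sam 8, Vikram 9, Tomás 0. Tomás eliminated.
Round 2: Dev 12, Jamal 9, Emma 7, Sam 8, Vikram 9. Emma eliminated.
Round 3: Dev 12, Jamal 9, Sam 8, Vikram 16. Sam eliminated.
Round 4: Dev 20, Jamal 9, Vikram 16. Jamal eliminated.
Round 5: Dev 20, Vikram 25. Vikram has a majority (≥23).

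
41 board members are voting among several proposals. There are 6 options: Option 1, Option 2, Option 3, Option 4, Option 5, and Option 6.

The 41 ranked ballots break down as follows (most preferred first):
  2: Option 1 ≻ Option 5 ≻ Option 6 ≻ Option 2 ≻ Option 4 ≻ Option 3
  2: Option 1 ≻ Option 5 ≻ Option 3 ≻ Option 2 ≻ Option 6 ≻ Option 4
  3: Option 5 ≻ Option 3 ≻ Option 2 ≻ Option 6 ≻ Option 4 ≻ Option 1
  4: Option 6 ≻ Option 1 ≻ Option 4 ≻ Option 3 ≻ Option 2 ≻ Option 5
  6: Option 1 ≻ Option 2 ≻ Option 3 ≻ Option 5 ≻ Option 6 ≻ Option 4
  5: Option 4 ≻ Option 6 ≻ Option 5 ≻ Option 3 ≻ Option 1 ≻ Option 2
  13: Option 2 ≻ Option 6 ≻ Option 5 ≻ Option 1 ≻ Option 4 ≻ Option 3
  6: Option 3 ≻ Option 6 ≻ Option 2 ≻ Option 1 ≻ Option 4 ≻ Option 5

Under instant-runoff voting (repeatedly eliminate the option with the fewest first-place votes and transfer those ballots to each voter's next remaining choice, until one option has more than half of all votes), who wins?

Option 1

Round 1: Option 1 10, Option 2 13, Option 3 6, Option 4 5, Option 5 3, Option 6 4. Option 5 eliminated.
Round 2: Option 1 10, Option 2 13, Option 3 9, Option 4 5, Option 6 4. Option 6 eliminated.
Round 3: Option 1 14, Option 2 13, Option 3 9, Option 4 5. Option 4 eliminated.
Round 4: Option 1 14, Option 2 13, Option 3 14. Option 2 eliminated.
Round 5: Option 1 27, Option 3 14. Option 1 has a majority (≥21).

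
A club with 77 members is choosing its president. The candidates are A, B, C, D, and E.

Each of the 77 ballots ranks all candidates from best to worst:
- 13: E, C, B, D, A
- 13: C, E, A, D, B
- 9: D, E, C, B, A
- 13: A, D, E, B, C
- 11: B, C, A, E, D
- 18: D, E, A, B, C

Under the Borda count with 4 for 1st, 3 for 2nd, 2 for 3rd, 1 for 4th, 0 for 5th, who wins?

E

A: 13×0 + 13×2 + 9×0 + 13×4 + 11×2 + 18×2 = 136
B: 13×2 + 13×0 + 9×1 + 13×1 + 11×4 + 18×1 = 110
C: 13×3 + 13×4 + 9×2 + 13×0 + 11×3 + 18×0 = 142
D: 13×1 + 13×1 + 9×4 + 13×3 + 11×0 + 18×4 = 173
E: 13×4 + 13×3 + 9×3 + 13×2 + 11×1 + 18×3 = 209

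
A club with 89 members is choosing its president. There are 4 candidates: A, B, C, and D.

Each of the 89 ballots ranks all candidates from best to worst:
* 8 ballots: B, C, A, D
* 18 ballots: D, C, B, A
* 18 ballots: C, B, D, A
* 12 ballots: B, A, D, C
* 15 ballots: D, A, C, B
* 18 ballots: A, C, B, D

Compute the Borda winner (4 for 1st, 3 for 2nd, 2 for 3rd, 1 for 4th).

C

A: 8×2 + 18×1 + 18×1 + 12×3 + 15×3 + 18×4 = 205
B: 8×4 + 18×2 + 18×3 + 12×4 + 15×1 + 18×2 = 221
C: 8×3 + 18×3 + 18×4 + 12×1 + 15×2 + 18×3 = 246
D: 8×1 + 18×4 + 18×2 + 12×2 + 15×4 + 18×1 = 218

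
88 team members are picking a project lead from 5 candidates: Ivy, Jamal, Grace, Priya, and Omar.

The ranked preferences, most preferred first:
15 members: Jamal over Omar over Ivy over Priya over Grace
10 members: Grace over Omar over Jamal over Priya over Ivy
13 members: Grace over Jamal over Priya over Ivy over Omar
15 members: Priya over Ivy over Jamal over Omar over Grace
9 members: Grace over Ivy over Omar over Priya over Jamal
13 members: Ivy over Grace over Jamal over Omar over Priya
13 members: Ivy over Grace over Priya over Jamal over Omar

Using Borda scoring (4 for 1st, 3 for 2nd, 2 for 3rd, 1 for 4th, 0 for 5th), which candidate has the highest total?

Ivy: 15×2 + 10×0 + 13×1 + 15×3 + 9×3 + 13×4 + 13×4 = 219
Jamal: 15×4 + 10×2 + 13×3 + 15×2 + 9×0 + 13×2 + 13×1 = 188
Grace: 15×0 + 10×4 + 13×4 + 15×0 + 9×4 + 13×3 + 13×3 = 206
Priya: 15×1 + 10×1 + 13×2 + 15×4 + 9×1 + 13×0 + 13×2 = 146
Omar: 15×3 + 10×3 + 13×0 + 15×1 + 9×2 + 13×1 + 13×0 = 121

Ivy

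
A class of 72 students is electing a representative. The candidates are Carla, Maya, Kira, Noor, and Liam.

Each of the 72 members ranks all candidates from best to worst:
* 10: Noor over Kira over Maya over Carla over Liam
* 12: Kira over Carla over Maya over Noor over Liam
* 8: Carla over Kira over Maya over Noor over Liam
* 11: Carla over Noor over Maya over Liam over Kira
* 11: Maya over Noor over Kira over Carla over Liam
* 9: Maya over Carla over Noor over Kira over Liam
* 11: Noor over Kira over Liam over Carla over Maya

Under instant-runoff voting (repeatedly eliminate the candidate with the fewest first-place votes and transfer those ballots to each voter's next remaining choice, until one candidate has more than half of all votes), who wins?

Round 1: Carla 19, Maya 20, Kira 12, Noor 21, Liam 0. Liam eliminated.
Round 2: Carla 19, Maya 20, Kira 12, Noor 21. Kira eliminated.
Round 3: Carla 31, Maya 20, Noor 21. Maya eliminated.
Round 4: Carla 40, Noor 32. Carla has a majority (≥37).

Carla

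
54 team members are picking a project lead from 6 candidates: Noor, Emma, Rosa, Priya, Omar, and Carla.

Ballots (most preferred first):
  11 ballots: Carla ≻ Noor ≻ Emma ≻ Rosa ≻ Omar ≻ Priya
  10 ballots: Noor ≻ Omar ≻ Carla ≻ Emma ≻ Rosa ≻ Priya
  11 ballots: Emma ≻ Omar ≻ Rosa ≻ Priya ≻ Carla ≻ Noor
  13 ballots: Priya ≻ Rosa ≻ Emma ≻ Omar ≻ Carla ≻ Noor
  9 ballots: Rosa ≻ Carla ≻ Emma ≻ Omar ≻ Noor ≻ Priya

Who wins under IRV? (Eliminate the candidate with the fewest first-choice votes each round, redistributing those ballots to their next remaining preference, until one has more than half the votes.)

Round 1: Noor 10, Emma 11, Rosa 9, Priya 13, Omar 0, Carla 11. Omar eliminated.
Round 2: Noor 10, Emma 11, Rosa 9, Priya 13, Carla 11. Rosa eliminated.
Round 3: Noor 10, Emma 11, Priya 13, Carla 20. Noor eliminated.
Round 4: Emma 11, Priya 13, Carla 30. Carla has a majority (≥28).

Carla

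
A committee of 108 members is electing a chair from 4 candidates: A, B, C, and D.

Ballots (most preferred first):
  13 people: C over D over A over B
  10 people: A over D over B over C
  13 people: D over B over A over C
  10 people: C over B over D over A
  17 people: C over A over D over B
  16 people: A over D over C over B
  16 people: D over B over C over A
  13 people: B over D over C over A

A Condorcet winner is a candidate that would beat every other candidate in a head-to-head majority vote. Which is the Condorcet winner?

D vs A: 65–43
D vs B: 85–23
D vs C: 68–40
D beats every other candidate.

D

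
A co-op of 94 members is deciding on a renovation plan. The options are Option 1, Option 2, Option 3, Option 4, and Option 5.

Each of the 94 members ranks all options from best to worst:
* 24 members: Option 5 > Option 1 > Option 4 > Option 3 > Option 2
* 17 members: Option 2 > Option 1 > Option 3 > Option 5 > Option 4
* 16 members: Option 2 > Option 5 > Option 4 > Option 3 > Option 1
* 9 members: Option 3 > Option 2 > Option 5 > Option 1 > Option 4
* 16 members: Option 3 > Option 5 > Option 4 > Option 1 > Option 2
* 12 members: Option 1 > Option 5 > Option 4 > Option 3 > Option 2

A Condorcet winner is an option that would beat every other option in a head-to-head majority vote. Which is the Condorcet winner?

Option 5

Option 5 vs Option 1: 65–29
Option 5 vs Option 2: 52–42
Option 5 vs Option 3: 52–42
Option 5 vs Option 4: 94–0
Option 5 beats every other option.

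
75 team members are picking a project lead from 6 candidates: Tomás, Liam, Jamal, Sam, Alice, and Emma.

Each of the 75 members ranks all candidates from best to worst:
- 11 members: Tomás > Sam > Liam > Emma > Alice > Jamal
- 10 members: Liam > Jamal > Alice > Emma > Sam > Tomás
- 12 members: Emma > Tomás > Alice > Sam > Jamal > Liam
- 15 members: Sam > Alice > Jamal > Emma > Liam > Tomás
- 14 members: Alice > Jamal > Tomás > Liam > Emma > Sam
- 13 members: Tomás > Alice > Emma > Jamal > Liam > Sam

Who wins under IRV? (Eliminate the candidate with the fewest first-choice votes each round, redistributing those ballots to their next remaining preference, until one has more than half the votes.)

Alice

Round 1: Tomás 24, Liam 10, Jamal 0, Sam 15, Alice 14, Emma 12. Jamal eliminated.
Round 2: Tomás 24, Liam 10, Sam 15, Alice 14, Emma 12. Liam eliminated.
Round 3: Tomás 24, Sam 15, Alice 24, Emma 12. Emma eliminated.
Round 4: Tomás 36, Sam 15, Alice 24. Sam eliminated.
Round 5: Tomás 36, Alice 39. Alice has a majority (≥38).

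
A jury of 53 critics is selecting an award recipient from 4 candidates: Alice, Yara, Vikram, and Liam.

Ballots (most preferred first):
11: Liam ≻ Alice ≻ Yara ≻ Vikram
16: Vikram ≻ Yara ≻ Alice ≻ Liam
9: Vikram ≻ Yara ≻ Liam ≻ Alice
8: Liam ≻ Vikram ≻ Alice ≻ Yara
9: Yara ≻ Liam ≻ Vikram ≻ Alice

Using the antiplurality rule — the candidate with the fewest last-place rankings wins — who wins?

Last-place votes: Alice 18, Yara 8, Vikram 11, Liam 16.

Yara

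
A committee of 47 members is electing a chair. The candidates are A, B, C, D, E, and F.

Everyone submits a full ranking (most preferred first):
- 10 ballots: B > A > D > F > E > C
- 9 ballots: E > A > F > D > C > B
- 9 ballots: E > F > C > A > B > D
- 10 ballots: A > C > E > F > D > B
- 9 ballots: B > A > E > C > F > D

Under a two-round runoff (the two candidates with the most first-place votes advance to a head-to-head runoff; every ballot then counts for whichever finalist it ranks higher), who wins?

E

Round 1 first-place votes: A 10, B 19, C 0, D 0, E 18, F 0. B and E advance.
Runoff: B is ranked above E on 19 ballots, E above B on 28.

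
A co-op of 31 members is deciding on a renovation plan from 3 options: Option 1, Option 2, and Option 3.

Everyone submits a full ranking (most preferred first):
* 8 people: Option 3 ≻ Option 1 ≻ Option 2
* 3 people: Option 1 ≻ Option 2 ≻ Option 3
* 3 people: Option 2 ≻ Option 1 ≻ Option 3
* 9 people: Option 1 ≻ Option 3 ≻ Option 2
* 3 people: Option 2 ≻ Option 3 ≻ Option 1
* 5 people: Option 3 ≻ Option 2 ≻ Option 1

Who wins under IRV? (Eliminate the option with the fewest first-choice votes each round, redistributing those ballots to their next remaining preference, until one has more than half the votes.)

Round 1: Option 1 12, Option 2 6, Option 3 13. Option 2 eliminated.
Round 2: Option 1 15, Option 3 16. Option 3 has a majority (≥16).

Option 3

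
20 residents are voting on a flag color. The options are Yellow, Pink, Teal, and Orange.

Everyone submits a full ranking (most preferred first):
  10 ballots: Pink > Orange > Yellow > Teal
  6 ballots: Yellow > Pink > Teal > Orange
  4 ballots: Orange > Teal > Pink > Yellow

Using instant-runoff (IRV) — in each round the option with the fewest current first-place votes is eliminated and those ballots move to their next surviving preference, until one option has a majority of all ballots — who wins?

Pink

Round 1: Yellow 6, Pink 10, Teal 0, Orange 4. Teal eliminated.
Round 2: Yellow 6, Pink 10, Orange 4. Orange eliminated.
Round 3: Yellow 6, Pink 14. Pink has a majority (≥11).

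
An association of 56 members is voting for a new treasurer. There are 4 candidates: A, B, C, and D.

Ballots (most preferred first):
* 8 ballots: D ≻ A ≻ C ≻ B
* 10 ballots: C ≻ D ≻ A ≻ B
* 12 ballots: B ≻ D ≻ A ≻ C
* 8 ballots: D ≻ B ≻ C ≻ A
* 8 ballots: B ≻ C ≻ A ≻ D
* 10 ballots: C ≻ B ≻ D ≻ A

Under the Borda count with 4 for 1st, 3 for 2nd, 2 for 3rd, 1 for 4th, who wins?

A: 8×3 + 10×2 + 12×2 + 8×1 + 8×2 + 10×1 = 102
B: 8×1 + 10×1 + 12×4 + 8×3 + 8×4 + 10×3 = 152
C: 8×2 + 10×4 + 12×1 + 8×2 + 8×3 + 10×4 = 148
D: 8×4 + 10×3 + 12×3 + 8×4 + 8×1 + 10×2 = 158

D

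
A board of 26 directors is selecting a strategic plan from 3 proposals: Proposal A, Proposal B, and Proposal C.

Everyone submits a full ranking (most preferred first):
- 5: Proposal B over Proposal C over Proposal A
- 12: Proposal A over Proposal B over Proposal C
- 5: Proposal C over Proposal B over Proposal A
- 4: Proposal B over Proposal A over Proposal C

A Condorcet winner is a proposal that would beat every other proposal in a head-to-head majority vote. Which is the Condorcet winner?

Proposal B vs Proposal A: 14–12
Proposal B vs Proposal C: 21–5
Proposal B beats every other proposal.

Proposal B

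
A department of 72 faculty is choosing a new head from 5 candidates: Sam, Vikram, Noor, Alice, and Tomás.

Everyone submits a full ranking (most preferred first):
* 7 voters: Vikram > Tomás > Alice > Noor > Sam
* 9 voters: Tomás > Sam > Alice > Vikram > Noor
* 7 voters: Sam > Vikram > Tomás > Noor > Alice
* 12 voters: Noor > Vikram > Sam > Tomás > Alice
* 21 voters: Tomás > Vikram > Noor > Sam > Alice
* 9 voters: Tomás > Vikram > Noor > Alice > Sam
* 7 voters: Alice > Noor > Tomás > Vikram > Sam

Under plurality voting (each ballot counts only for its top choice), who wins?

Tomás

First-place votes: Sam 7, Vikram 7, Noor 12, Alice 7, Tomás 39.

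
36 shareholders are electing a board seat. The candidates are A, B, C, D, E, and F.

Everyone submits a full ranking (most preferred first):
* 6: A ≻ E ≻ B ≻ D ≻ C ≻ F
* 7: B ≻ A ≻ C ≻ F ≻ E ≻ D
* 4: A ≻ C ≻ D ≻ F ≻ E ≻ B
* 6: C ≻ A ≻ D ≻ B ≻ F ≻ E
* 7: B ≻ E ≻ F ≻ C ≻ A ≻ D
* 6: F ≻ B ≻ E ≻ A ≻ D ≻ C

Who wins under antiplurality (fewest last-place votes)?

Last-place votes: A 0, B 4, C 6, D 14, E 6, F 6.

A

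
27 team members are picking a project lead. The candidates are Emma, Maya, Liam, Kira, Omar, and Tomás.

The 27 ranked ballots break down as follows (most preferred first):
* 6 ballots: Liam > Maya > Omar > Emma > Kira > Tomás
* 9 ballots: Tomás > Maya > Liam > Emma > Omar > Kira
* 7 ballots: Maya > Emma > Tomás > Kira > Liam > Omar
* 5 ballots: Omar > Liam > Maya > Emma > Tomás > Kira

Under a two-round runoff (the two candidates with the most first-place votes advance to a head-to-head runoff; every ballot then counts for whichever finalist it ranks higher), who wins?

Maya

Round 1 first-place votes: Emma 0, Maya 7, Liam 6, Kira 0, Omar 5, Tomás 9. Tomás and Maya advance.
Runoff: Tomás is ranked above Maya on 9 ballots, Maya above Tomás on 18.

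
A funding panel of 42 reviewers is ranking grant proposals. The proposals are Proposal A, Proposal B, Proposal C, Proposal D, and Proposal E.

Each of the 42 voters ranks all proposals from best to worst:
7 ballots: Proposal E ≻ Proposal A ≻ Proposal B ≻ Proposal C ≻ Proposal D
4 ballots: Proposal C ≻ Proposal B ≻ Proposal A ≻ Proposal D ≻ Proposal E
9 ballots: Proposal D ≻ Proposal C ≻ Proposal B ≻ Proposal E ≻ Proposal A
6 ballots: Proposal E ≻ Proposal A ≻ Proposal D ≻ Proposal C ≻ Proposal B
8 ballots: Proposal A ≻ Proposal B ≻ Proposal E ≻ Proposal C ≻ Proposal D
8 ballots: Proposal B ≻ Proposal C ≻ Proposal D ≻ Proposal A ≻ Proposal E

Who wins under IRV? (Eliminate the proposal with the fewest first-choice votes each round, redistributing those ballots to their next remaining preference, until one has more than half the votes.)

Proposal B

Round 1: Proposal A 8, Proposal B 8, Proposal C 4, Proposal D 9, Proposal E 13. Proposal C eliminated.
Round 2: Proposal A 8, Proposal B 12, Proposal D 9, Proposal E 13. Proposal A eliminated.
Round 3: Proposal B 20, Proposal D 9, Proposal E 13. Proposal D eliminated.
Round 4: Proposal B 29, Proposal E 13. Proposal B has a majority (≥22).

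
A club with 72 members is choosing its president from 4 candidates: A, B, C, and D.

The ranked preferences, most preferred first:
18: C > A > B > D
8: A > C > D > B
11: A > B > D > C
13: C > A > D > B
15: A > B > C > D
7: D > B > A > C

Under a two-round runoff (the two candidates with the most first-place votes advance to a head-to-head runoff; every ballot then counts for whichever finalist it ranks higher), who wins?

A

Round 1 first-place votes: A 34, B 0, C 31, D 7. A and C advance.
Runoff: A is ranked above C on 41 ballots, C above A on 31.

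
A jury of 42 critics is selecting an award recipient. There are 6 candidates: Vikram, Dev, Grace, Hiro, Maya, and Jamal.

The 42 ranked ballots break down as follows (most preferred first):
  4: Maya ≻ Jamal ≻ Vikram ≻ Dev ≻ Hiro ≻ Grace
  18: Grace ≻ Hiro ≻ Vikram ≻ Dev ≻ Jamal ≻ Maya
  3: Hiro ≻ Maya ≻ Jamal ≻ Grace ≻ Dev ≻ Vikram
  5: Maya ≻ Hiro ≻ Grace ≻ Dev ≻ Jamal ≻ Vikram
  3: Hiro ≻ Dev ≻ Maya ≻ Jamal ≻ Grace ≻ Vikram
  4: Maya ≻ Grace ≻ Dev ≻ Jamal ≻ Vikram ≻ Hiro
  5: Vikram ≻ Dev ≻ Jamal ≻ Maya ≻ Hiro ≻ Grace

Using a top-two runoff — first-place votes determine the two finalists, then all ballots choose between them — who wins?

Round 1 first-place votes: Vikram 5, Dev 0, Grace 18, Hiro 6, Maya 13, Jamal 0. Grace and Maya advance.
Runoff: Grace is ranked above Maya on 18 ballots, Maya above Grace on 24.

Maya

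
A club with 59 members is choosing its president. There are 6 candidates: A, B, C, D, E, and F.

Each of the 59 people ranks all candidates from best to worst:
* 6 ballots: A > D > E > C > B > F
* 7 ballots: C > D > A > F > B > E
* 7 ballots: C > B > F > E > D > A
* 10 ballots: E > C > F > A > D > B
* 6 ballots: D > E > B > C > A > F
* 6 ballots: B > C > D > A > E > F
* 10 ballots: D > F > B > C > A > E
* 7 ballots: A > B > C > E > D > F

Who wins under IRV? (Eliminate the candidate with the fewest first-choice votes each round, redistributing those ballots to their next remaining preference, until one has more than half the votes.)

C

Round 1: A 13, B 6, C 14, D 16, E 10, F 0. F eliminated.
Round 2: A 13, B 6, C 14, D 16, E 10. B eliminated.
Round 3: A 13, C 20, D 16, E 10. E eliminated.
Round 4: A 13, C 30, D 16. C has a majority (≥30).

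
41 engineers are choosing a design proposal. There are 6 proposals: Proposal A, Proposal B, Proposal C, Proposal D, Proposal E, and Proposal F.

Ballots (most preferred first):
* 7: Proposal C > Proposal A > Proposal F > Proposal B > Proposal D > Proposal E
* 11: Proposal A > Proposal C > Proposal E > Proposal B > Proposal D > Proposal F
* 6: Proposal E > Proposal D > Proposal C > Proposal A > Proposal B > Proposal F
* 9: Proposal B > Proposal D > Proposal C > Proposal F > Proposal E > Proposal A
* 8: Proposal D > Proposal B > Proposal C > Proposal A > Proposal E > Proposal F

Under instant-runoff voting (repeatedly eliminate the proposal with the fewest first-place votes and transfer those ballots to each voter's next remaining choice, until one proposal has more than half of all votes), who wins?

Round 1: Proposal A 11, Proposal B 9, Proposal C 7, Proposal D 8, Proposal E 6, Proposal F 0. Proposal F eliminated.
Round 2: Proposal A 11, Proposal B 9, Proposal C 7, Proposal D 8, Proposal E 6. Proposal E eliminated.
Round 3: Proposal A 11, Proposal B 9, Proposal C 7, Proposal D 14. Proposal C eliminated.
Round 4: Proposal A 18, Proposal B 9, Proposal D 14. Proposal B eliminated.
Round 5: Proposal A 18, Proposal D 23. Proposal D has a majority (≥21).

Proposal D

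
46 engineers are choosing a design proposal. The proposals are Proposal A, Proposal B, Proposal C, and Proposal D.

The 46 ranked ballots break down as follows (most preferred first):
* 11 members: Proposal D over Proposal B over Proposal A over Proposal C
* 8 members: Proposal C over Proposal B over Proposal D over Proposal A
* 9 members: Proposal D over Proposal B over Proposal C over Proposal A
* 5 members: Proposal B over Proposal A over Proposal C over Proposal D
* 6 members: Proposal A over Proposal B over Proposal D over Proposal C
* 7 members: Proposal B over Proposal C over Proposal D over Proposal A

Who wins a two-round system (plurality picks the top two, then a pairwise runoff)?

Round 1 first-place votes: Proposal A 6, Proposal B 12, Proposal C 8, Proposal D 20. Proposal D and Proposal B advance.
Runoff: Proposal D is ranked above Proposal B on 20 ballots, Proposal B above Proposal D on 26.

Proposal B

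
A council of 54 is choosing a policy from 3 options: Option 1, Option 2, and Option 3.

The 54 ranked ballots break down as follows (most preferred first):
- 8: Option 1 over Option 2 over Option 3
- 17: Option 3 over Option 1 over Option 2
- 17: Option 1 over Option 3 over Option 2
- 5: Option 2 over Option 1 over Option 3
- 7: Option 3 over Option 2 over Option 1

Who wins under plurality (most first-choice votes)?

First-place votes: Option 1 25, Option 2 5, Option 3 24.

Option 1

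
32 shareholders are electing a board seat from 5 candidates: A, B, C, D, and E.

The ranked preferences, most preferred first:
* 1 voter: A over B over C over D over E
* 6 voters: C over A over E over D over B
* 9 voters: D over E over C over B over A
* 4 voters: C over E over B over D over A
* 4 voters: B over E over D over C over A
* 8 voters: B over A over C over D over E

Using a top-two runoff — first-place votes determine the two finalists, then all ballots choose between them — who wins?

Round 1 first-place votes: A 1, B 12, C 10, D 9, E 0. B and C advance.
Runoff: B is ranked above C on 13 ballots, C above B on 19.

C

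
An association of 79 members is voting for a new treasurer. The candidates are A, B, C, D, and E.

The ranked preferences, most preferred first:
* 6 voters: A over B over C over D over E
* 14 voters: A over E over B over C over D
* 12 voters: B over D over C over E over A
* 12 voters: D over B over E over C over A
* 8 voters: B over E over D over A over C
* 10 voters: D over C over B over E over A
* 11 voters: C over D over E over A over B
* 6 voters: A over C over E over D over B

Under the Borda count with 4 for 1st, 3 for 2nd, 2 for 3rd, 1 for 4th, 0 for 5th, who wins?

D

A: 6×4 + 14×4 + 12×0 + 12×0 + 8×1 + 10×0 + 11×1 + 6×4 = 123
B: 6×3 + 14×2 + 12×4 + 12×3 + 8×4 + 10×2 + 11×0 + 6×0 = 182
C: 6×2 + 14×1 + 12×2 + 12×1 + 8×0 + 10×3 + 11×4 + 6×3 = 154
D: 6×1 + 14×0 + 12×3 + 12×4 + 8×2 + 10×4 + 11×3 + 6×1 = 185
E: 6×0 + 14×3 + 12×1 + 12×2 + 8×3 + 10×1 + 11×2 + 6×2 = 146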